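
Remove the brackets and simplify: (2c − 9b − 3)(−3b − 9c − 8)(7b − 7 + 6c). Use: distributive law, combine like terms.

(2c − 9b − 3)(−3b − 9c − 8)(7b − 7 + 6c)
= (−6bc − 18c^2 − 16c + 27b^2 + 81bc + 72b + 9b + 27c + 24)(7b − 7 + 6c)    [distributive law]
= (75bc − 18c^2 + 11c + 27b^2 + 81b + 24)(7b − 7 + 6c)    [combine like terms]
= 525b^2c − 525bc + 450bc^2 − 126bc^2 + 126c^2 − 108c^3 + 77bc − 77c + 66c^2 + 189b^3 − 189b^2 + 162b^2c + 567b^2 − 567b + 486bc + 168b − 168 + 144c    [distributive law]
= 687b^2c + 38bc + 324bc^2 + 192c^2 − 108c^3 + 67c + 189b^3 + 378b^2 − 399b − 168    [combine like terms]

687b^2c + 38bc + 324bc^2 + 192c^2 − 108c^3 + 67c + 189b^3 + 378b^2 − 399b − 168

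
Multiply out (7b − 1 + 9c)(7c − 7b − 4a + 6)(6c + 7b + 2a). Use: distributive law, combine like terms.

357bc² − 392b²c − 448abc − 343b³ − 294ab² − 56a²b + 623bc + 343b² + 126ab + 282c² + 118ac + 8a² − 36c − 42b − 12a + 378c³ − 90ac² − 72a²c

(7b − 1 + 9c)(7c − 7b − 4a + 6)(6c + 7b + 2a)
= (49bc − 49b² − 28ab + 42b − 7c + 7b + 4a − 6 + 63c² − 63bc − 36ac + 54c)(6c + 7b + 2a)    [distributive law]
= (−14bc − 49b² − 28ab + 49b + 47c + 4a − 6 + 63c² − 36ac)(6c + 7b + 2a)    [combine like terms]
= −84bc² − 98b²c − 28abc − 294b²c − 343b³ − 98ab² − 168abc − 196ab² − 56a²b + 294bc + 343b² + 98ab + 282c² + 329bc + 94ac + 24ac + 28ab + 8a² − 36c − 42b − 12a + 378c³ + 441bc² + 126ac² − 216ac² − 252abc − 72a²c    [distributive law]
= 357bc² − 392b²c − 448abc − 343b³ − 294ab² − 56a²b + 623bc + 343b² + 126ab + 282c² + 118ac + 8a² − 36c − 42b − 12a + 378c³ − 90ac² − 72a²c    [combine like terms]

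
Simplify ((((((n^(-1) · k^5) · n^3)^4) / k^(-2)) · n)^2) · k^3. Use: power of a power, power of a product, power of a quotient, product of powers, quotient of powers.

k^47n^18

((((((n^(-1) · k^5) · n^3)^4) / k^(-2)) · n)^2) · k^3
= ((((((n^(-1) · k^5) · n^3)^4) / k^(-2))^2) · (n^2)) · k^3    [power of a product]
= ((((((n^(-1) · k^5) · n^3)^4)^2) / ((k^(-2))^2)) · (n^2)) · k^3    [power of a quotient]
= (((((n^(-1) · k^5) · n^3)^8) / ((k^(-2))^2)) · (n^2)) · k^3    [power of a power]
= (((((n^(-1) · k^5)^8) · ((n^3)^8)) / ((k^(-2))^2)) · (n^2)) · k^3    [power of a product]
= ((((((n^(-1))^8) · ((k^5)^8)) · ((n^3)^8)) / ((k^(-2))^2)) · (n^2)) · k^3    [power of a product]
= ((((n^(-8) · ((k^5)^8)) · ((n^3)^8)) / ((k^(-2))^2)) · (n^2)) · k^3    [power of a power]
= ((((n^(-8) · k^40) · ((n^3)^8)) / ((k^(-2))^2)) · (n^2)) · k^3    [power of a power]
= ((((n^(-8) · k^40) · n^24) / ((k^(-2))^2)) · (n^2)) · k^3    [power of a power]
= ((((n^(-8) · k^40) · n^24) / k^(-4)) · (n^2)) · k^3    [power of a power]
= k^47n^18    [quotient of powers; product of powers]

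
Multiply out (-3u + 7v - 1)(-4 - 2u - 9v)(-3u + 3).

-24u^2 + 30u - 18u^3 - 39u^2v + 96uv - 57v + 189uv^2 - 189v^2 + 12

(-3u + 7v - 1)(-4 - 2u - 9v)(-3u + 3)
= (12u + 6u^2 + 27uv - 28v - 14uv - 63v^2 + 4 + 2u + 9v)(-3u + 3)    [distributive law]
= (14u + 6u^2 + 13uv - 19v - 63v^2 + 4)(-3u + 3)    [combine like terms]
= -42u^2 + 42u - 18u^3 + 18u^2 - 39u^2v + 39uv + 57uv - 57v + 189uv^2 - 189v^2 - 12u + 12    [distributive law]
= -24u^2 + 30u - 18u^3 - 39u^2v + 96uv - 57v + 189uv^2 - 189v^2 + 12    [combine like terms]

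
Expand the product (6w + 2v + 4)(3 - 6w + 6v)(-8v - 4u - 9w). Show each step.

(6w + 2v + 4)(3 - 6w + 6v)(-8v - 4u - 9w)
= (18w - 36w² + 36vw + 6v - 12vw + 12v² + 12 - 24w + 24v)(-8v - 4u - 9w)    [distributive law]
= (-6w - 36w² + 24vw + 30v + 12v² + 12)(-8v - 4u - 9w)    [combine like terms]
= 48vw + 24uw + 54w² + 288vw² + 144uw² + 324w³ - 192v²w - 96uvw - 216vw² - 240v² - 120uv - 270vw - 96v³ - 48uv² - 108v²w - 96v - 48u - 108w    [distributive law]
= -222vw + 24uw + 54w² + 72vw² + 144uw² + 324w³ - 300v²w - 96uvw - 240v² - 120uv - 96v³ - 48uv² - 96v - 48u - 108w    [combine like terms]

-222vw + 24uw + 54w² + 72vw² + 144uw² + 324w³ - 300v²w - 96uvw - 240v² - 120uv - 96v³ - 48uv² - 96v - 48u - 108w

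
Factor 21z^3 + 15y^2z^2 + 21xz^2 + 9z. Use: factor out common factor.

21z^3 + 15y^2z^2 + 21xz^2 + 9z
= 3(7z^3 + 5y^2z^2 + 7xz^2 + 3z)    [factor out 3]
= 3z(7z^2 + 5y^2z + 7xz + 3)    [factor out z]

3z(7z^2 + 5y^2z + 7xz + 3)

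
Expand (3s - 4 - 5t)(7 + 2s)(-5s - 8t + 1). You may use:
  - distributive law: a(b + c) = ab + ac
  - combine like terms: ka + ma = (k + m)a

(3s - 4 - 5t)(7 + 2s)(-5s - 8t + 1)
= (21s + 6s^2 - 28 - 8s - 35t - 10st)(-5s - 8t + 1)    [distributive law]
= (13s + 6s^2 - 28 - 35t - 10st)(-5s - 8t + 1)    [combine like terms]
= -65s^2 - 104st + 13s - 30s^3 - 48s^2t + 6s^2 + 140s + 224t - 28 + 175st + 280t^2 - 35t + 50s^2t + 80st^2 - 10st    [distributive law]
= -59s^2 + 61st + 153s - 30s^3 + 2s^2t + 189t - 28 + 280t^2 + 80st^2    [combine like terms]

-59s^2 + 61st + 153s - 30s^3 + 2s^2t + 189t - 28 + 280t^2 + 80st^2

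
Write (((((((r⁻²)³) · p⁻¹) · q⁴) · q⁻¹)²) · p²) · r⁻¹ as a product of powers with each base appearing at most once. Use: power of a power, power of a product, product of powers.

q⁶r⁻¹³

(((((((r⁻²)³) · p⁻¹) · q⁴) · q⁻¹)²) · p²) · r⁻¹
= (((((((r⁻²)³) · p⁻¹) · q⁴)²) · ((q⁻¹)²)) · p²) · r⁻¹    [power of a product]
= (((((((r⁻²)³) · p⁻¹)²) · ((q⁴)²)) · ((q⁻¹)²)) · p²) · r⁻¹    [power of a product]
= (((((((r⁻²)³)²) · ((p⁻¹)²)) · ((q⁴)²)) · ((q⁻¹)²)) · p²) · r⁻¹    [power of a product]
= ((((((r⁻²)⁶) · ((p⁻¹)²)) · ((q⁴)²)) · ((q⁻¹)²)) · p²) · r⁻¹    [power of a power]
= ((((r⁻¹² · ((p⁻¹)²)) · ((q⁴)²)) · ((q⁻¹)²)) · p²) · r⁻¹    [power of a power]
= ((((r⁻¹² · p⁻²) · ((q⁴)²)) · ((q⁻¹)²)) · p²) · r⁻¹    [power of a power]
= ((((r⁻¹² · p⁻²) · q⁸) · ((q⁻¹)²)) · p²) · r⁻¹    [power of a power]
= ((((r⁻¹² · p⁻²) · q⁸) · q⁻²) · p²) · r⁻¹    [power of a power]
= q⁶r⁻¹³    [product of powers]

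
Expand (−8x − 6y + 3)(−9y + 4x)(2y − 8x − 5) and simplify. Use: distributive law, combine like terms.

−336xy^2 − 448x^2y + 256x^3 + 64x^2 + 108y^3 − 324y^2 + 135y − 60x

(−8x − 6y + 3)(−9y + 4x)(2y − 8x − 5)
= (72xy − 32x^2 + 54y^2 − 24xy − 27y + 12x)(2y − 8x − 5)    [distributive law]
= (48xy − 32x^2 + 54y^2 − 27y + 12x)(2y − 8x − 5)    [combine like terms]
= 96xy^2 − 384x^2y − 240xy − 64x^2y + 256x^3 + 160x^2 + 108y^3 − 432xy^2 − 270y^2 − 54y^2 + 216xy + 135y + 24xy − 96x^2 − 60x    [distributive law]
= −336xy^2 − 448x^2y + 256x^3 + 64x^2 + 108y^3 − 324y^2 + 135y − 60x    [combine like terms]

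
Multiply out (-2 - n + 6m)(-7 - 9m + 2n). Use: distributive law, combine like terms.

14 - 24m + 3n + 21mn - 2n^2 - 54m^2

(-2 - n + 6m)(-7 - 9m + 2n)
= 14 + 18m - 4n + 7n + 9mn - 2n^2 - 42m - 54m^2 + 12mn    [distributive law]
= 14 - 24m + 3n + 21mn - 2n^2 - 54m^2    [combine like terms]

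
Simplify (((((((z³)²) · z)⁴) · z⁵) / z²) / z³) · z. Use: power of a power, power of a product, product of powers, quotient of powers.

(((((((z³)²) · z)⁴) · z⁵) / z²) / z³) · z
= (((((((z³)²)⁴) · (z⁴)) · z⁵) / z²) / z³) · z    [power of a product]
= ((((((z³)⁸) · (z⁴)) · z⁵) / z²) / z³) · z    [power of a power]
= ((((z²⁴ · (z⁴)) · z⁵) / z²) / z³) · z    [power of a power]
= (((z²⁸ · z⁵) / z²) / z³) · z    [product of powers]
= ((z³³ / z²) / z³) · z    [product of powers]
= (z³¹ / z³) · z    [quotient of powers]
= z²⁸ · z    [quotient of powers]
= z²⁹    [product of powers]

z²⁹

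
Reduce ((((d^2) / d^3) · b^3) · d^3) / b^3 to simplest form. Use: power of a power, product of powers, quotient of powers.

d^2

((((d^2) / d^3) · b^3) · d^3) / b^3
= ((d^(-1) · b^3) · d^3) / b^3    [quotient of powers]
= d^2    [quotient of powers; product of powers]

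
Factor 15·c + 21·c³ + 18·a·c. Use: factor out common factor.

15·c + 21·c³ + 18·a·c
= 3(5·c + 7·c³ + 6·a·c)    [factor out 3]
= 3·c(5 + 7·c² + 6·a)    [factor out c]

3·c(5 + 7·c² + 6·a)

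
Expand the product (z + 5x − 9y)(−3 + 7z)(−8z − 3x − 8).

(z + 5x − 9y)(−3 + 7z)(−8z − 3x − 8)
= (−3z + 7z^2 − 15x + 35xz + 27y − 63yz)(−8z − 3x − 8)    [distributive law]
= 24z^2 + 9xz + 24z − 56z^3 − 21xz^2 − 56z^2 + 120xz + 45x^2 + 120x − 280xz^2 − 105x^2z − 280xz − 216yz − 81xy − 216y + 504yz^2 + 189xyz + 504yz    [distributive law]
= −32z^2 − 151xz + 24z − 56z^3 − 301xz^2 + 45x^2 + 120x − 105x^2z + 288yz − 81xy − 216y + 504yz^2 + 189xyz    [combine like terms]

−32z^2 − 151xz + 24z − 56z^3 − 301xz^2 + 45x^2 + 120x − 105x^2z + 288yz − 81xy − 216y + 504yz^2 + 189xyz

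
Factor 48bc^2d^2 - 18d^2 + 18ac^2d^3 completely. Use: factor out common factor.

48bc^2d^2 - 18d^2 + 18ac^2d^3
= 6(8bc^2d^2 - 3d^2 + 3ac^2d^3)    [factor out 6]
= 6d^2(8bc^2 - 3 + 3ac^2d)    [factor out d^2]

6d^2(8bc^2 - 3 + 3ac^2d)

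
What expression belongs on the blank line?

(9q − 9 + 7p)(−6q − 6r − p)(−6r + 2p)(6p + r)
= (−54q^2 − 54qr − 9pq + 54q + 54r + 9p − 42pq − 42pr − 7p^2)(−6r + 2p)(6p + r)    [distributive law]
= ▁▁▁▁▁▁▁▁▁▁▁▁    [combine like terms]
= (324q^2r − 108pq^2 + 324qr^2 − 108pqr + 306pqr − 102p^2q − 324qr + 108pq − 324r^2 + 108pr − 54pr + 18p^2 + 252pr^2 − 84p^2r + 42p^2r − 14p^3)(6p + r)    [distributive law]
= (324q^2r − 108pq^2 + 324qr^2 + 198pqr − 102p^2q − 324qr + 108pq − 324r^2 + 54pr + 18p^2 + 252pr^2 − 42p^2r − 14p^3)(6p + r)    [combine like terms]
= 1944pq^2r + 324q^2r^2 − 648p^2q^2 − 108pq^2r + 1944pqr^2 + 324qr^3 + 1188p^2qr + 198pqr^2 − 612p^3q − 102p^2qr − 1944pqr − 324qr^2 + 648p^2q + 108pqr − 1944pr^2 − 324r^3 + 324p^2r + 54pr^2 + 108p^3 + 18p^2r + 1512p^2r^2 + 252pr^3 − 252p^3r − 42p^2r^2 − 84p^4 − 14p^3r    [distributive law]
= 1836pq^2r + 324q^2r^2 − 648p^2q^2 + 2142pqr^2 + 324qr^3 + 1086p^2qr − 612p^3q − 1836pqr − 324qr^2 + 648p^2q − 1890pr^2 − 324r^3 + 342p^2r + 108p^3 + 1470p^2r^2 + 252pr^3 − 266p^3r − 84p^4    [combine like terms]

Applying combine like terms to the line above:

(−54q^2 − 54qr − 51pq + 54q + 54r + 9p − 42pr − 7p^2)(−6r + 2p)(6p + r)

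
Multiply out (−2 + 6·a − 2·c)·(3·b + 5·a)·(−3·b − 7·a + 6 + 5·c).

(−2 + 6·a − 2·c)·(3·b + 5·a)·(−3·b − 7·a + 6 + 5·c)
= (−6·b − 10·a + 18·a·b + 30·a^2 − 6·b·c − 10·a·c)·(−3·b − 7·a + 6 + 5·c)    [distributive law]
= 18·b^2 + 42·a·b − 36·b − 30·b·c + 30·a·b + 70·a^2 − 60·a − 50·a·c − 54·a·b^2 − 126·a^2·b + 108·a·b + 90·a·b·c − 90·a^2·b − 210·a^3 + 180·a^2 + 150·a^2·c + 18·b^2·c + 42·a·b·c − 36·b·c − 30·b·c^2 + 30·a·b·c + 70·a^2·c − 60·a·c − 50·a·c^2    [distributive law]
= 18·b^2 + 180·a·b − 36·b − 66·b·c + 250·a^2 − 60·a − 110·a·c − 54·a·b^2 − 216·a^2·b + 162·a·b·c − 210·a^3 + 220·a^2·c + 18·b^2·c − 30·b·c^2 − 50·a·c^2    [combine like terms]

18·b^2 + 180·a·b − 36·b − 66·b·c + 250·a^2 − 60·a − 110·a·c − 54·a·b^2 − 216·a^2·b + 162·a·b·c − 210·a^3 + 220·a^2·c + 18·b^2·c − 30·b·c^2 − 50·a·c^2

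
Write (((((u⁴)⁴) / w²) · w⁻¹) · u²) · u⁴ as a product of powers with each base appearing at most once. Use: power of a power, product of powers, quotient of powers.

u²²·w⁻³

(((((u⁴)⁴) / w²) · w⁻¹) · u²) · u⁴
= (((u¹⁶ / w²) · w⁻¹) · u²) · u⁴    [power of a power]
= u²²·w⁻³    [quotient of powers; product of powers]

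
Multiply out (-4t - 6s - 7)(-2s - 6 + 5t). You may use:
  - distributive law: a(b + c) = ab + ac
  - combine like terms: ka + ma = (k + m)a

(-4t - 6s - 7)(-2s - 6 + 5t)
= 8st + 24t - 20t^2 + 12s^2 + 36s - 30st + 14s + 42 - 35t    [distributive law]
= -22st - 11t - 20t^2 + 12s^2 + 50s + 42    [combine like terms]

-22st - 11t - 20t^2 + 12s^2 + 50s + 42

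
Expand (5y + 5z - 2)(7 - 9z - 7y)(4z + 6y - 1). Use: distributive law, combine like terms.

594yz + 329y^2 - 133y - 590yz^2 - 620y^2z - 210y^3 + 257z^2 - 109z - 180z^3 + 14

(5y + 5z - 2)(7 - 9z - 7y)(4z + 6y - 1)
= (35y - 45yz - 35y^2 + 35z - 45z^2 - 35yz - 14 + 18z + 14y)(4z + 6y - 1)    [distributive law]
= (49y - 80yz - 35y^2 + 53z - 45z^2 - 14)(4z + 6y - 1)    [combine like terms]
= 196yz + 294y^2 - 49y - 320yz^2 - 480y^2z + 80yz - 140y^2z - 210y^3 + 35y^2 + 212z^2 + 318yz - 53z - 180z^3 - 270yz^2 + 45z^2 - 56z - 84y + 14    [distributive law]
= 594yz + 329y^2 - 133y - 590yz^2 - 620y^2z - 210y^3 + 257z^2 - 109z - 180z^3 + 14    [combine like terms]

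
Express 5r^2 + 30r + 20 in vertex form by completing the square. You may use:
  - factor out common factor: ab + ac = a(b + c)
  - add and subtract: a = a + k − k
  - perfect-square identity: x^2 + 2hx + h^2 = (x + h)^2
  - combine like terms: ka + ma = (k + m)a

5r^2 + 30r + 20
= 5(r^2 + 6r) + 20    [factor out 5 from the r-terms]
= 5(r^2 + 6r + 9 - 9) + 20    [add and subtract 9 inside the bracket]
= 5(r + 3)^2 - 45 + 20    [perfect-square identity]
= 5(r + 3)^2 - 25    [combine constants]

5(r + 3)^2 - 25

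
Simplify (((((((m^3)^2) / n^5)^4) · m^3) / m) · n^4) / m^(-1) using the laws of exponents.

m^27n^(-16)

(((((((m^3)^2) / n^5)^4) · m^3) / m) · n^4) / m^(-1)
= (((((((m^3)^2)^4) / ((n^5)^4)) · m^3) / m) · n^4) / m^(-1)    [power of a quotient]
= ((((((m^3)^8) / ((n^5)^4)) · m^3) / m) · n^4) / m^(-1)    [power of a power]
= ((((m^24 / ((n^5)^4)) · m^3) / m) · n^4) / m^(-1)    [power of a power]
= ((((m^24 / n^20) · m^3) / m) · n^4) / m^(-1)    [power of a power]
= m^27n^(-16)    [quotient of powers; product of powers]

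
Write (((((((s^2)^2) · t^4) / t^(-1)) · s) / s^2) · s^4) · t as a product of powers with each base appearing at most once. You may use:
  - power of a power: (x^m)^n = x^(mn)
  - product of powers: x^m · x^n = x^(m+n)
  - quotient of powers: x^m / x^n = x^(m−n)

(((((((s^2)^2) · t^4) / t^(-1)) · s) / s^2) · s^4) · t
= (((((s^4 · t^4) / t^(-1)) · s) / s^2) · s^4) · t    [power of a power]
= s^7t^6    [quotient of powers; product of powers]

s^7t^6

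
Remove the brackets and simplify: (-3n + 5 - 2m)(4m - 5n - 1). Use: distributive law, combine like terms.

(-3n + 5 - 2m)(4m - 5n - 1)
= -12mn + 15n^2 + 3n + 20m - 25n - 5 - 8m^2 + 10mn + 2m    [distributive law]
= -2mn + 15n^2 - 22n + 22m - 5 - 8m^2    [combine like terms]

-2mn + 15n^2 - 22n + 22m - 5 - 8m^2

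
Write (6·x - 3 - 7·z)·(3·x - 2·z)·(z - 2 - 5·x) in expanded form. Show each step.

(6·x - 3 - 7·z)·(3·x - 2·z)·(z - 2 - 5·x)
= (18·x² - 12·x·z - 9·x + 6·z - 21·x·z + 14·z²)·(z - 2 - 5·x)    [distributive law]
= (18·x² - 33·x·z - 9·x + 6·z + 14·z²)·(z - 2 - 5·x)    [combine like terms]
= 18·x²·z - 36·x² - 90·x³ - 33·x·z² + 66·x·z + 165·x²·z - 9·x·z + 18·x + 45·x² + 6·z² - 12·z - 30·x·z + 14·z³ - 28·z² - 70·x·z²    [distributive law]
= 183·x²·z + 9·x² - 90·x³ - 103·x·z² + 27·x·z + 18·x - 22·z² - 12·z + 14·z³    [combine like terms]

183·x²·z + 9·x² - 90·x³ - 103·x·z² + 27·x·z + 18·x - 22·z² - 12·z + 14·z³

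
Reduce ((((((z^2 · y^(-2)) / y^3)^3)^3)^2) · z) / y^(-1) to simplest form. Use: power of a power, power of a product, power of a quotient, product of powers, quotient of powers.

((((((z^2 · y^(-2)) / y^3)^3)^3)^2) · z) / y^(-1)
= (((((z^2 · y^(-2)) / y^3)^3)^6) · z) / y^(-1)    [power of a power]
= ((((z^2 · y^(-2)) / y^3)^18) · z) / y^(-1)    [power of a power]
= ((((z^2 · y^(-2))^18) / ((y^3)^18)) · z) / y^(-1)    [power of a quotient]
= (((((z^2)^18) · ((y^(-2))^18)) / ((y^3)^18)) · z) / y^(-1)    [power of a product]
= (((z^36 · ((y^(-2))^18)) / ((y^3)^18)) · z) / y^(-1)    [power of a power]
= (((z^36 · y^(-36)) / ((y^3)^18)) · z) / y^(-1)    [power of a power]
= (((z^36 · y^(-36)) / y^54) · z) / y^(-1)    [power of a power]
= y^(-89)z^37    [quotient of powers; product of powers]

y^(-89)z^37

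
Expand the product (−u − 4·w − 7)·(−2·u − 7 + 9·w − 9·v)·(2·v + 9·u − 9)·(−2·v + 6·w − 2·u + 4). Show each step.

−206·u²·v² − 116·u²·v·w − 206·u³·v − 1058·u²·v + 126·u³·w − 36·u⁴ − 270·u³ + 1602·u²·w + 180·u² − 1236·u·v² + 5856·u·v·w + 2546·u·v − 342·u·w + 1890·u − 680·u·v²·w + 2724·u·v·w² + 594·u²·w² − 3780·u·w² − 36·u·v³ + 1832·v²·w − 3300·v·w² − 5020·v·w + 3186·w² − 1386·w + 576·v²·w² − 432·v·w³ − 1944·u·w³ + 1944·w³ − 144·v³·w + 1442·v² − 994·v − 1764 − 252·v³

(−u − 4·w − 7)·(−2·u − 7 + 9·w − 9·v)·(2·v + 9·u − 9)·(−2·v + 6·w − 2·u + 4)
= (2·u² + 7·u − 9·u·w + 9·u·v + 8·u·w + 28·w − 36·w² + 36·v·w + 14·u + 49 − 63·w + 63·v)·(2·v + 9·u − 9)·(−2·v + 6·w − 2·u + 4)    [distributive law]
= (2·u² + 21·u − u·w + 9·u·v − 35·w − 36·w² + 36·v·w + 49 + 63·v)·(2·v + 9·u − 9)·(−2·v + 6·w − 2·u + 4)    [combine like terms]
= (4·u²·v + 18·u³ − 18·u² + 42·u·v + 189·u² − 189·u − 2·u·v·w − 9·u²·w + 9·u·w + 18·u·v² + 81·u²·v − 81·u·v − 70·v·w − 315·u·w + 315·w − 72·v·w² − 324·u·w² + 324·w² + 72·v²·w + 324·u·v·w − 324·v·w + 98·v + 441·u − 441 + 126·v² + 567·u·v − 567·v)·(−2·v + 6·w − 2·u + 4)    [distributive law]
= (85·u²·v + 18·u³ + 171·u² + 528·u·v + 252·u + 322·u·v·w − 9·u²·w − 306·u·w + 18·u·v² − 394·v·w + 315·w − 72·v·w² − 324·u·w² + 324·w² + 72·v²·w − 469·v − 441 + 126·v²)·(−2·v + 6·w − 2·u + 4)    [combine like terms]
= −170·u²·v² + 510·u²·v·w − 170·u³·v + 340·u²·v − 36·u³·v + 108·u³·w − 36·u⁴ + 72·u³ − 342·u²·v + 1026·u²·w − 342·u³ + 684·u² − 1056·u·v² + 3168·u·v·w − 1056·u²·v + 2112·u·v − 504·u·v + 1512·u·w − 504·u² + 1008·u − 644·u·v²·w + 1932·u·v·w² − 644·u²·v·w + 1288·u·v·w + 18·u²·v·w − 54·u²·w² + 18·u³·w − 36·u²·w + 612·u·v·w − 1836·u·w² + 612·u²·w − 1224·u·w − 36·u·v³ + 108·u·v²·w − 36·u²·v² + 72·u·v² + 788·v²·w − 2364·v·w² + 788·u·v·w − 1576·v·w − 630·v·w + 1890·w² − 630·u·w + 1260·w + 144·v²·w² − 432·v·w³ + 144·u·v·w² − 288·v·w² + 648·u·v·w² − 1944·u·w³ + 648·u²·w² − 1296·u·w² − 648·v·w² + 1944·w³ − 648·u·w² + 1296·w² − 144·v³·w + 432·v²·w² − 144·u·v²·w + 288·v²·w + 938·v² − 2814·v·w + 938·u·v − 1876·v + 882·v − 2646·w + 882·u − 1764 − 252·v³ + 756·v²·w − 252·u·v² + 504·v²    [distributive law]
= −206·u²·v² − 116·u²·v·w − 206·u³·v − 1058·u²·v + 126·u³·w − 36·u⁴ − 270·u³ + 1602·u²·w + 180·u² − 1236·u·v² + 5856·u·v·w + 2546·u·v − 342·u·w + 1890·u − 680·u·v²·w + 2724·u·v·w² + 594·u²·w² − 3780·u·w² − 36·u·v³ + 1832·v²·w − 3300·v·w² − 5020·v·w + 3186·w² − 1386·w + 576·v²·w² − 432·v·w³ − 1944·u·w³ + 1944·w³ − 144·v³·w + 1442·v² − 994·v − 1764 − 252·v³    [combine like terms]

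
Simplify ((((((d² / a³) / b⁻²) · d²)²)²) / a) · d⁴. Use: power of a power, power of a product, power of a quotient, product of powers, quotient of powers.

a⁻¹³b⁸d²⁰

((((((d² / a³) / b⁻²) · d²)²)²) / a) · d⁴
= (((((d² / a³) / b⁻²) · d²)⁴) / a) · d⁴    [power of a power]
= (((((d² / a³) / b⁻²)⁴) · ((d²)⁴)) / a) · d⁴    [power of a product]
= (((((d² / a³)⁴) / ((b⁻²)⁴)) · ((d²)⁴)) / a) · d⁴    [power of a quotient]
= ((((((d²)⁴) / ((a³)⁴)) / ((b⁻²)⁴)) · ((d²)⁴)) / a) · d⁴    [power of a quotient]
= ((((d⁸ / ((a³)⁴)) / ((b⁻²)⁴)) · ((d²)⁴)) / a) · d⁴    [power of a power]
= ((((d⁸ / a¹²) / ((b⁻²)⁴)) · ((d²)⁴)) / a) · d⁴    [power of a power]
= ((((d⁸ / a¹²) / b⁻⁸) · ((d²)⁴)) / a) · d⁴    [power of a power]
= ((((d⁸ / a¹²) / b⁻⁸) · d⁸) / a) · d⁴    [power of a power]
= a⁻¹³b⁸d²⁰    [quotient of powers; product of powers]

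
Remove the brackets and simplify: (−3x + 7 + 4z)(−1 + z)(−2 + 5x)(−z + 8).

209xz − 328x − 135x^2z + 120x^2 + 139xz^2 + 15x^2z^2 − 62z + 112 − 58z^2 + 8z^3 − 20xz^3

(−3x + 7 + 4z)(−1 + z)(−2 + 5x)(−z + 8)
= (3x − 3xz − 7 + 7z − 4z + 4z^2)(−2 + 5x)(−z + 8)    [distributive law]
= (3x − 3xz − 7 + 3z + 4z^2)(−2 + 5x)(−z + 8)    [combine like terms]
= (−6x + 15x^2 + 6xz − 15x^2z + 14 − 35x − 6z + 15xz − 8z^2 + 20xz^2)(−z + 8)    [distributive law]
= (−41x + 15x^2 + 21xz − 15x^2z + 14 − 6z − 8z^2 + 20xz^2)(−z + 8)    [combine like terms]
= 41xz − 328x − 15x^2z + 120x^2 − 21xz^2 + 168xz + 15x^2z^2 − 120x^2z − 14z + 112 + 6z^2 − 48z + 8z^3 − 64z^2 − 20xz^3 + 160xz^2    [distributive law]
= 209xz − 328x − 135x^2z + 120x^2 + 139xz^2 + 15x^2z^2 − 62z + 112 − 58z^2 + 8z^3 − 20xz^3    [combine like terms]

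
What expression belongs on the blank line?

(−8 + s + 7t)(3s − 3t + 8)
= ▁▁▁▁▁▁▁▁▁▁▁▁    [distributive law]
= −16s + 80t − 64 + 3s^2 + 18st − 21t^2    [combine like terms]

Applying distributive law to the line above:

−24s + 24t − 64 + 3s^2 − 3st + 8s + 21st − 21t^2 + 56t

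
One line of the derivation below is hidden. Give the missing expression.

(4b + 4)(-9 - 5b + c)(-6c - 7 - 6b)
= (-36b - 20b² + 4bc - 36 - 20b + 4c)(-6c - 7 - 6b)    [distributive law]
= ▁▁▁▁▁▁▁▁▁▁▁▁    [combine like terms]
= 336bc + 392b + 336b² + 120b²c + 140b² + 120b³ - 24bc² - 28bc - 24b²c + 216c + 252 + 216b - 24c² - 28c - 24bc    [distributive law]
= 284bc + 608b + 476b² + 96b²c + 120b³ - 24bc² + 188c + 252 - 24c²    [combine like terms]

Applying combine like terms to the line above:

(-56b - 20b² + 4bc - 36 + 4c)(-6c - 7 - 6b)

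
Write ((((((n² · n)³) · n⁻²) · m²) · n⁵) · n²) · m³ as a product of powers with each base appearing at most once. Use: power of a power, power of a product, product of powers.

((((((n² · n)³) · n⁻²) · m²) · n⁵) · n²) · m³
= (((((((n²)³) · (n³)) · n⁻²) · m²) · n⁵) · n²) · m³    [power of a product]
= (((((n⁶ · (n³)) · n⁻²) · m²) · n⁵) · n²) · m³    [power of a power]
= ((((n⁹ · n⁻²) · m²) · n⁵) · n²) · m³    [product of powers]
= (((n⁷ · m²) · n⁵) · n²) · m³    [product of powers]
= m⁵·n¹⁴    [product of powers]

m⁵·n¹⁴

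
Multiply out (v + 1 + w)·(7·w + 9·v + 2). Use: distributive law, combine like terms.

(v + 1 + w)·(7·w + 9·v + 2)
= 7·v·w + 9·v² + 2·v + 7·w + 9·v + 2 + 7·w² + 9·v·w + 2·w    [distributive law]
= 16·v·w + 9·v² + 11·v + 9·w + 2 + 7·w²    [combine like terms]

16·v·w + 9·v² + 11·v + 9·w + 2 + 7·w²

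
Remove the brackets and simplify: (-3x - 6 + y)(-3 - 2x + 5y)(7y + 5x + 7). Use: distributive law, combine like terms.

-137xy + 147x² + 237x - 43x²y + 30x³ - 94xy² - 105y + 126 - 196y² + 35y³

(-3x - 6 + y)(-3 - 2x + 5y)(7y + 5x + 7)
= (9x + 6x² - 15xy + 18 + 12x - 30y - 3y - 2xy + 5y²)(7y + 5x + 7)    [distributive law]
= (21x + 6x² - 17xy + 18 - 33y + 5y²)(7y + 5x + 7)    [combine like terms]
= 147xy + 105x² + 147x + 42x²y + 30x³ + 42x² - 119xy² - 85x²y - 119xy + 126y + 90x + 126 - 231y² - 165xy - 231y + 35y³ + 25xy² + 35y²    [distributive law]
= -137xy + 147x² + 237x - 43x²y + 30x³ - 94xy² - 105y + 126 - 196y² + 35y³    [combine like terms]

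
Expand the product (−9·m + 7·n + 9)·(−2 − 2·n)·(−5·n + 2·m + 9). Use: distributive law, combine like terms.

8·m·n + 36·m^2 + 126·m − 118·m·n^2 + 36·m^2·n + 34·n^2 − 198·n + 70·n^3 − 162

(−9·m + 7·n + 9)·(−2 − 2·n)·(−5·n + 2·m + 9)
= (18·m + 18·m·n − 14·n − 14·n^2 − 18 − 18·n)·(−5·n + 2·m + 9)    [distributive law]
= (18·m + 18·m·n − 32·n − 14·n^2 − 18)·(−5·n + 2·m + 9)    [combine like terms]
= −90·m·n + 36·m^2 + 162·m − 90·m·n^2 + 36·m^2·n + 162·m·n + 160·n^2 − 64·m·n − 288·n + 70·n^3 − 28·m·n^2 − 126·n^2 + 90·n − 36·m − 162    [distributive law]
= 8·m·n + 36·m^2 + 126·m − 118·m·n^2 + 36·m^2·n + 34·n^2 − 198·n + 70·n^3 − 162    [combine like terms]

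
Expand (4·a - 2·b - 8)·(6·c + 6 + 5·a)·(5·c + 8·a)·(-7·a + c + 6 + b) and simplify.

(4·a - 2·b - 8)·(6·c + 6 + 5·a)·(5·c + 8·a)·(-7·a + c + 6 + b)
= (24·a·c + 24·a + 20·a^2 - 12·b·c - 12·b - 10·a·b - 48·c - 48 - 40·a)·(5·c + 8·a)·(-7·a + c + 6 + b)    [distributive law]
= (24·a·c - 16·a + 20·a^2 - 12·b·c - 12·b - 10·a·b - 48·c - 48)·(5·c + 8·a)·(-7·a + c + 6 + b)    [combine like terms]
= (120·a·c^2 + 192·a^2·c - 80·a·c - 128·a^2 + 100·a^2·c + 160·a^3 - 60·b·c^2 - 96·a·b·c - 60·b·c - 96·a·b - 50·a·b·c - 80·a^2·b - 240·c^2 - 384·a·c - 240·c - 384·a)·(-7·a + c + 6 + b)    [distributive law]
= (120·a·c^2 + 292·a^2·c - 464·a·c - 128·a^2 + 160·a^3 - 60·b·c^2 - 146·a·b·c - 60·b·c - 96·a·b - 80·a^2·b - 240·c^2 - 240·c - 384·a)·(-7·a + c + 6 + b)    [combine like terms]
= -840·a^2·c^2 + 120·a·c^3 + 720·a·c^2 + 120·a·b·c^2 - 2044·a^3·c + 292·a^2·c^2 + 1752·a^2·c + 292·a^2·b·c + 3248·a^2·c - 464·a·c^2 - 2784·a·c - 464·a·b·c + 896·a^3 - 128·a^2·c - 768·a^2 - 128·a^2·b - 1120·a^4 + 160·a^3·c + 960·a^3 + 160·a^3·b + 420·a·b·c^2 - 60·b·c^3 - 360·b·c^2 - 60·b^2·c^2 + 1022·a^2·b·c - 146·a·b·c^2 - 876·a·b·c - 146·a·b^2·c + 420·a·b·c - 60·b·c^2 - 360·b·c - 60·b^2·c + 672·a^2·b - 96·a·b·c - 576·a·b - 96·a·b^2 + 560·a^3·b - 80·a^2·b·c - 480·a^2·b - 80·a^2·b^2 + 1680·a·c^2 - 240·c^3 - 1440·c^2 - 240·b·c^2 + 1680·a·c - 240·c^2 - 1440·c - 240·b·c + 2688·a^2 - 384·a·c - 2304·a - 384·a·b    [distributive law]
= -548·a^2·c^2 + 120·a·c^3 + 1936·a·c^2 + 394·a·b·c^2 - 1884·a^3·c + 4872·a^2·c + 1234·a^2·b·c - 1488·a·c - 1016·a·b·c + 1856·a^3 + 1920·a^2 + 64·a^2·b - 1120·a^4 + 720·a^3·b - 60·b·c^3 - 660·b·c^2 - 60·b^2·c^2 - 146·a·b^2·c - 600·b·c - 60·b^2·c - 960·a·b - 96·a·b^2 - 80·a^2·b^2 - 240·c^3 - 1680·c^2 - 1440·c - 2304·a    [combine like terms]

-548·a^2·c^2 + 120·a·c^3 + 1936·a·c^2 + 394·a·b·c^2 - 1884·a^3·c + 4872·a^2·c + 1234·a^2·b·c - 1488·a·c - 1016·a·b·c + 1856·a^3 + 1920·a^2 + 64·a^2·b - 1120·a^4 + 720·a^3·b - 60·b·c^3 - 660·b·c^2 - 60·b^2·c^2 - 146·a·b^2·c - 600·b·c - 60·b^2·c - 960·a·b - 96·a·b^2 - 80·a^2·b^2 - 240·c^3 - 1680·c^2 - 1440·c - 2304·a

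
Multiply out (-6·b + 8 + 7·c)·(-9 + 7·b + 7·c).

(-6·b + 8 + 7·c)·(-9 + 7·b + 7·c)
= 54·b - 42·b² - 42·b·c - 72 + 56·b + 56·c - 63·c + 49·b·c + 49·c²    [distributive law]
= 110·b - 42·b² + 7·b·c - 72 - 7·c + 49·c²    [combine like terms]

110·b - 42·b² + 7·b·c - 72 - 7·c + 49·c²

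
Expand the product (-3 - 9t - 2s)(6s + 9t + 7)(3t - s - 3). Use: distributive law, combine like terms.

210st + 68s^2 + 117s - 27t^2 + 207t + 63 - 135st^2 + 36s^2t - 243t^3 + 12s^3

(-3 - 9t - 2s)(6s + 9t + 7)(3t - s - 3)
= (-18s - 27t - 21 - 54st - 81t^2 - 63t - 12s^2 - 18st - 14s)(3t - s - 3)    [distributive law]
= (-32s - 90t - 21 - 72st - 81t^2 - 12s^2)(3t - s - 3)    [combine like terms]
= -96st + 32s^2 + 96s - 270t^2 + 90st + 270t - 63t + 21s + 63 - 216st^2 + 72s^2t + 216st - 243t^3 + 81st^2 + 243t^2 - 36s^2t + 12s^3 + 36s^2    [distributive law]
= 210st + 68s^2 + 117s - 27t^2 + 207t + 63 - 135st^2 + 36s^2t - 243t^3 + 12s^3    [combine like terms]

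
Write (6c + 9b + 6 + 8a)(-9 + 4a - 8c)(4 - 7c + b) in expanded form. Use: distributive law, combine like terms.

-30c + 522c^2 + 177bc + 176ac + 280ac^2 - 292abc + 336c^3 + 456bc^2 - 378b - 81b^2 + 96ab + 36ab^2 - 72b^2c - 216 - 192a + 128a^2 - 224a^2c + 32a^2b

(6c + 9b + 6 + 8a)(-9 + 4a - 8c)(4 - 7c + b)
= (-54c + 24ac - 48c^2 - 81b + 36ab - 72bc - 54 + 24a - 48c - 72a + 32a^2 - 64ac)(4 - 7c + b)    [distributive law]
= (-102c - 40ac - 48c^2 - 81b + 36ab - 72bc - 54 - 48a + 32a^2)(4 - 7c + b)    [combine like terms]
= -408c + 714c^2 - 102bc - 160ac + 280ac^2 - 40abc - 192c^2 + 336c^3 - 48bc^2 - 324b + 567bc - 81b^2 + 144ab - 252abc + 36ab^2 - 288bc + 504bc^2 - 72b^2c - 216 + 378c - 54b - 192a + 336ac - 48ab + 128a^2 - 224a^2c + 32a^2b    [distributive law]
= -30c + 522c^2 + 177bc + 176ac + 280ac^2 - 292abc + 336c^3 + 456bc^2 - 378b - 81b^2 + 96ab + 36ab^2 - 72b^2c - 216 - 192a + 128a^2 - 224a^2c + 32a^2b    [combine like terms]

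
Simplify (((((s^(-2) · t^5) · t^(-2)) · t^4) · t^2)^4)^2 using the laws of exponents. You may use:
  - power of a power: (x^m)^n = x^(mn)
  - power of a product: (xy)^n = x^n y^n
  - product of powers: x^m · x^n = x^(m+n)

s^(-16)t^72

(((((s^(-2) · t^5) · t^(-2)) · t^4) · t^2)^4)^2
= ((((s^(-2) · t^5) · t^(-2)) · t^4) · t^2)^8    [power of a power]
= ((((s^(-2) · t^5) · t^(-2)) · t^4)^8) · ((t^2)^8)    [power of a product]
= ((((s^(-2) · t^5) · t^(-2))^8) · ((t^4)^8)) · ((t^2)^8)    [power of a product]
= ((((s^(-2) · t^5)^8) · ((t^(-2))^8)) · ((t^4)^8)) · ((t^2)^8)    [power of a product]
= (((((s^(-2))^8) · ((t^5)^8)) · ((t^(-2))^8)) · ((t^4)^8)) · ((t^2)^8)    [power of a product]
= (((s^(-16) · ((t^5)^8)) · ((t^(-2))^8)) · ((t^4)^8)) · ((t^2)^8)    [power of a power]
= (((s^(-16) · t^40) · ((t^(-2))^8)) · ((t^4)^8)) · ((t^2)^8)    [power of a power]
= (((s^(-16) · t^40) · t^(-16)) · ((t^4)^8)) · ((t^2)^8)    [power of a power]
= (((s^(-16) · t^40) · t^(-16)) · t^32) · ((t^2)^8)    [power of a power]
= (((s^(-16) · t^40) · t^(-16)) · t^32) · t^16    [power of a power]
= s^(-16)t^72    [product of powers]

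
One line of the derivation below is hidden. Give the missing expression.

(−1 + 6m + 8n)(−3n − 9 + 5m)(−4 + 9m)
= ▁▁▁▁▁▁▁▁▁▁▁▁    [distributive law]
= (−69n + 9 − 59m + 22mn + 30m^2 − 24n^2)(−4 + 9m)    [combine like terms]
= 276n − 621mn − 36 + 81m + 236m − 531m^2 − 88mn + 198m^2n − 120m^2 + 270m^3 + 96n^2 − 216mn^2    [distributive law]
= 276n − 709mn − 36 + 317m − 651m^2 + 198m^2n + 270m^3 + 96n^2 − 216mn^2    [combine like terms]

By distributive law:

(3n + 9 − 5m − 18mn − 54m + 30m^2 − 24n^2 − 72n + 40mn)(−4 + 9m)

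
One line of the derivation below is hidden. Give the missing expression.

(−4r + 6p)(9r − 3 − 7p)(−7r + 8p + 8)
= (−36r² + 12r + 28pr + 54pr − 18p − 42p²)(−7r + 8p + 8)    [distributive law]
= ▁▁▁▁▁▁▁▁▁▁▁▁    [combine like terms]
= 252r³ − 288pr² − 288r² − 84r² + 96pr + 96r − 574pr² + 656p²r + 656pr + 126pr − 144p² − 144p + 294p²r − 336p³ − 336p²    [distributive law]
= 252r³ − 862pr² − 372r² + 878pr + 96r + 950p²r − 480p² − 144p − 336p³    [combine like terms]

Applying combine like terms to the line above:

(−36r² + 12r + 82pr − 18p − 42p²)(−7r + 8p + 8)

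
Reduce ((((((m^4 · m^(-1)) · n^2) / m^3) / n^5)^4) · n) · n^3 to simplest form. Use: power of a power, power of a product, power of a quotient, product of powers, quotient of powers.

n^(-8)

((((((m^4 · m^(-1)) · n^2) / m^3) / n^5)^4) · n) · n^3
= ((((((m^4 · m^(-1)) · n^2) / m^3)^4) / ((n^5)^4)) · n) · n^3    [power of a quotient]
= ((((((m^4 · m^(-1)) · n^2)^4) / ((m^3)^4)) / ((n^5)^4)) · n) · n^3    [power of a quotient]
= ((((((m^4 · m^(-1))^4) · ((n^2)^4)) / ((m^3)^4)) / ((n^5)^4)) · n) · n^3    [power of a product]
= (((((((m^4)^4) · ((m^(-1))^4)) · ((n^2)^4)) / ((m^3)^4)) / ((n^5)^4)) · n) · n^3    [power of a product]
= (((((m^16 · ((m^(-1))^4)) · ((n^2)^4)) / ((m^3)^4)) / ((n^5)^4)) · n) · n^3    [power of a power]
= (((((m^16 · m^(-4)) · ((n^2)^4)) / ((m^3)^4)) / ((n^5)^4)) · n) · n^3    [power of a power]
= ((((m^12 · ((n^2)^4)) / ((m^3)^4)) / ((n^5)^4)) · n) · n^3    [product of powers]
= ((((m^12 · n^8) / ((m^3)^4)) / ((n^5)^4)) · n) · n^3    [power of a power]
= ((((m^12 · n^8) / m^12) / ((n^5)^4)) · n) · n^3    [power of a power]
= ((((m^12 · n^8) / m^12) / n^20) · n) · n^3    [power of a power]
= n^(-8)    [quotient of powers; product of powers]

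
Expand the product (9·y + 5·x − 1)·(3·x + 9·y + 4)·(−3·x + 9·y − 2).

−81·x^2·y + 405·x·y^2 − 72·x·y + 729·y^3 + 81·y^2 − 90·y − 45·x^3 − 81·x^2 − 22·x + 8

(9·y + 5·x − 1)·(3·x + 9·y + 4)·(−3·x + 9·y − 2)
= (27·x·y + 81·y^2 + 36·y + 15·x^2 + 45·x·y + 20·x − 3·x − 9·y − 4)·(−3·x + 9·y − 2)    [distributive law]
= (72·x·y + 81·y^2 + 27·y + 15·x^2 + 17·x − 4)·(−3·x + 9·y − 2)    [combine like terms]
= −216·x^2·y + 648·x·y^2 − 144·x·y − 243·x·y^2 + 729·y^3 − 162·y^2 − 81·x·y + 243·y^2 − 54·y − 45·x^3 + 135·x^2·y − 30·x^2 − 51·x^2 + 153·x·y − 34·x + 12·x − 36·y + 8    [distributive law]
= −81·x^2·y + 405·x·y^2 − 72·x·y + 729·y^3 + 81·y^2 − 90·y − 45·x^3 − 81·x^2 − 22·x + 8    [combine like terms]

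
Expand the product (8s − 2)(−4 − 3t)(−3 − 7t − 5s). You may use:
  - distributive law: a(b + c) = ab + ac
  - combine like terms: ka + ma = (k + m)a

(8s − 2)(−4 − 3t)(−3 − 7t − 5s)
= (−32s − 24st + 8 + 6t)(−3 − 7t − 5s)    [distributive law]
= 96s + 224st + 160s² + 72st + 168st² + 120s²t − 24 − 56t − 40s − 18t − 42t² − 30st    [distributive law]
= 56s + 266st + 160s² + 168st² + 120s²t − 24 − 74t − 42t²    [combine like terms]

56s + 266st + 160s² + 168st² + 120s²t − 24 − 74t − 42t²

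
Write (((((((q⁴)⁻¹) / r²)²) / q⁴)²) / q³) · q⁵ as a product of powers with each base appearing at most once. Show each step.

(((((((q⁴)⁻¹) / r²)²) / q⁴)²) / q³) · q⁵
= (((((((q⁴)⁻¹) / r²)²)²) / ((q⁴)²)) / q³) · q⁵    [power of a quotient]
= ((((((q⁴)⁻¹) / r²)⁴) / ((q⁴)²)) / q³) · q⁵    [power of a power]
= ((((((q⁴)⁻¹)⁴) / ((r²)⁴)) / ((q⁴)²)) / q³) · q⁵    [power of a quotient]
= (((((q⁴)⁻⁴) / ((r²)⁴)) / ((q⁴)²)) / q³) · q⁵    [power of a power]
= (((q⁻¹⁶ / ((r²)⁴)) / ((q⁴)²)) / q³) · q⁵    [power of a power]
= (((q⁻¹⁶ / r⁸) / ((q⁴)²)) / q³) · q⁵    [power of a power]
= (((q⁻¹⁶ / r⁸) / q⁸) / q³) · q⁵    [power of a power]
= q⁻²²r⁻⁸    [quotient of powers; product of powers]

q⁻²²r⁻⁸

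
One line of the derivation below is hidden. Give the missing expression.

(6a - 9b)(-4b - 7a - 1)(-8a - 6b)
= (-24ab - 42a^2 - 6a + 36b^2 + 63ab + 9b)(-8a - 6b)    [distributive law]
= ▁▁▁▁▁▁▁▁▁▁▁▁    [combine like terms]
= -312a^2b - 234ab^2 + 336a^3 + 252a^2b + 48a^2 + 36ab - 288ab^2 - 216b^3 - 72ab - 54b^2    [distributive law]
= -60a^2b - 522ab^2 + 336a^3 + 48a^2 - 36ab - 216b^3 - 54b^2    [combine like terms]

By combine like terms:

(39ab - 42a^2 - 6a + 36b^2 + 9b)(-8a - 6b)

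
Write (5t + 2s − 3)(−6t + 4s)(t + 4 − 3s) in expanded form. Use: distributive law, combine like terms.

(5t + 2s − 3)(−6t + 4s)(t + 4 − 3s)
= (−30t^2 + 20st − 12st + 8s^2 + 18t − 12s)(t + 4 − 3s)    [distributive law]
= (−30t^2 + 8st + 8s^2 + 18t − 12s)(t + 4 − 3s)    [combine like terms]
= −30t^3 − 120t^2 + 90st^2 + 8st^2 + 32st − 24s^2t + 8s^2t + 32s^2 − 24s^3 + 18t^2 + 72t − 54st − 12st − 48s + 36s^2    [distributive law]
= −30t^3 − 102t^2 + 98st^2 − 34st − 16s^2t + 68s^2 − 24s^3 + 72t − 48s    [combine like terms]

−30t^3 − 102t^2 + 98st^2 − 34st − 16s^2t + 68s^2 − 24s^3 + 72t − 48s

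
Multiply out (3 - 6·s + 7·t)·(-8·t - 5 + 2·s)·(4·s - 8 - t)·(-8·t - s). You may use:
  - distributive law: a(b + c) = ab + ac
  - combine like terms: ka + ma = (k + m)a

(3 - 6·s + 7·t)·(-8·t - 5 + 2·s)·(4·s - 8 - t)·(-8·t - s)
= (-24·t - 15 + 6·s + 48·s·t + 30·s - 12·s^2 - 56·t^2 - 35·t + 14·s·t)·(4·s - 8 - t)·(-8·t - s)    [distributive law]
= (-59·t - 15 + 36·s + 62·s·t - 12·s^2 - 56·t^2)·(4·s - 8 - t)·(-8·t - s)    [combine like terms]
= (-236·s·t + 472·t + 59·t^2 - 60·s + 120 + 15·t + 144·s^2 - 288·s - 36·s·t + 248·s^2·t - 496·s·t - 62·s·t^2 - 48·s^3 + 96·s^2 + 12·s^2·t - 224·s·t^2 + 448·t^2 + 56·t^3)·(-8·t - s)    [distributive law]
= (-768·s·t + 487·t + 507·t^2 - 348·s + 120 + 240·s^2 + 260·s^2·t - 286·s·t^2 - 48·s^3 + 56·t^3)·(-8·t - s)    [combine like terms]
= 6144·s·t^2 + 768·s^2·t - 3896·t^2 - 487·s·t - 4056·t^3 - 507·s·t^2 + 2784·s·t + 348·s^2 - 960·t - 120·s - 1920·s^2·t - 240·s^3 - 2080·s^2·t^2 - 260·s^3·t + 2288·s·t^3 + 286·s^2·t^2 + 384·s^3·t + 48·s^4 - 448·t^4 - 56·s·t^3    [distributive law]
= 5637·s·t^2 - 1152·s^2·t - 3896·t^2 + 2297·s·t - 4056·t^3 + 348·s^2 - 960·t - 120·s - 240·s^3 - 1794·s^2·t^2 + 124·s^3·t + 2232·s·t^3 + 48·s^4 - 448·t^4    [combine like terms]

5637·s·t^2 - 1152·s^2·t - 3896·t^2 + 2297·s·t - 4056·t^3 + 348·s^2 - 960·t - 120·s - 240·s^3 - 1794·s^2·t^2 + 124·s^3·t + 2232·s·t^3 + 48·s^4 - 448·t^4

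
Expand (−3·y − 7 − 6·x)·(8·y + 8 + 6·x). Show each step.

(−3·y − 7 − 6·x)·(8·y + 8 + 6·x)
= −24·y² − 24·y − 18·x·y − 56·y − 56 − 42·x − 48·x·y − 48·x − 36·x²    [distributive law]
= −24·y² − 80·y − 66·x·y − 56 − 90·x − 36·x²    [combine like terms]

−24·y² − 80·y − 66·x·y − 56 − 90·x − 36·x²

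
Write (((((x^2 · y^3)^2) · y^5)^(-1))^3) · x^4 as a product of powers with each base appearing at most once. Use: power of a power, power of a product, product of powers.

(((((x^2 · y^3)^2) · y^5)^(-1))^3) · x^4
= ((((x^2 · y^3)^2) · y^5)^(-3)) · x^4    [power of a power]
= ((((x^2 · y^3)^2)^(-3)) · ((y^5)^(-3))) · x^4    [power of a product]
= (((x^2 · y^3)^(-6)) · ((y^5)^(-3))) · x^4    [power of a power]
= ((((x^2)^(-6)) · ((y^3)^(-6))) · ((y^5)^(-3))) · x^4    [power of a product]
= ((x^(-12) · ((y^3)^(-6))) · ((y^5)^(-3))) · x^4    [power of a power]
= ((x^(-12) · y^(-18)) · ((y^5)^(-3))) · x^4    [power of a power]
= ((x^(-12) · y^(-18)) · y^(-15)) · x^4    [power of a power]
= x^(-8)y^(-33)    [product of powers]

x^(-8)y^(-33)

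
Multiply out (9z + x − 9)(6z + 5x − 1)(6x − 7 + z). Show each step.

(9z + x − 9)(6z + 5x − 1)(6x − 7 + z)
= (54z² + 45xz − 9z + 6xz + 5x² − x − 54z − 45x + 9)(6x − 7 + z)    [distributive law]
= (54z² + 51xz − 63z + 5x² − 46x + 9)(6x − 7 + z)    [combine like terms]
= 324xz² − 378z² + 54z³ + 306x²z − 357xz + 51xz² − 378xz + 441z − 63z² + 30x³ − 35x² + 5x²z − 276x² + 322x − 46xz + 54x − 63 + 9z    [distributive law]
= 375xz² − 441z² + 54z³ + 311x²z − 781xz + 450z + 30x³ − 311x² + 376x − 63    [combine like terms]

375xz² − 441z² + 54z³ + 311x²z − 781xz + 450z + 30x³ − 311x² + 376x − 63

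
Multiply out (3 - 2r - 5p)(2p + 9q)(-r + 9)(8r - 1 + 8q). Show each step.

-340pr² + 474pr - 3621pqr - 54p + 837pq - 1530qr² + 2133qr - 1512q²r - 243q + 1944q² + 32pr³ + 392pqr² + 144qr³ + 144q²r² + 80p²r² - 730p²r + 80p²qr + 90p² - 720p²q + 360pq²r - 3240pq²

(3 - 2r - 5p)(2p + 9q)(-r + 9)(8r - 1 + 8q)
= (6p + 27q - 4pr - 18qr - 10p² - 45pq)(-r + 9)(8r - 1 + 8q)    [distributive law]
= (-6pr + 54p - 27qr + 243q + 4pr² - 36pr + 18qr² - 162qr + 10p²r - 90p² + 45pqr - 405pq)(8r - 1 + 8q)    [distributive law]
= (-42pr + 54p - 189qr + 243q + 4pr² + 18qr² + 10p²r - 90p² + 45pqr - 405pq)(8r - 1 + 8q)    [combine like terms]
= -336pr² + 42pr - 336pqr + 432pr - 54p + 432pq - 1512qr² + 189qr - 1512q²r + 1944qr - 243q + 1944q² + 32pr³ - 4pr² + 32pqr² + 144qr³ - 18qr² + 144q²r² + 80p²r² - 10p²r + 80p²qr - 720p²r + 90p² - 720p²q + 360pqr² - 45pqr + 360pq²r - 3240pqr + 405pq - 3240pq²    [distributive law]
= -340pr² + 474pr - 3621pqr - 54p + 837pq - 1530qr² + 2133qr - 1512q²r - 243q + 1944q² + 32pr³ + 392pqr² + 144qr³ + 144q²r² + 80p²r² - 730p²r + 80p²qr + 90p² - 720p²q + 360pq²r - 3240pq²    [combine like terms]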